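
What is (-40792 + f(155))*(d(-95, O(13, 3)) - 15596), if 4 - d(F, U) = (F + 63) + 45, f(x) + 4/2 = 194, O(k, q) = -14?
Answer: 633563000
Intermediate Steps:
f(x) = 192 (f(x) = -2 + 194 = 192)
d(F, U) = -104 - F (d(F, U) = 4 - ((F + 63) + 45) = 4 - ((63 + F) + 45) = 4 - (108 + F) = 4 + (-108 - F) = -104 - F)
(-40792 + f(155))*(d(-95, O(13, 3)) - 15596) = (-40792 + 192)*((-104 - 1*(-95)) - 15596) = -40600*((-104 + 95) - 15596) = -40600*(-9 - 15596) = -40600*(-15605) = 633563000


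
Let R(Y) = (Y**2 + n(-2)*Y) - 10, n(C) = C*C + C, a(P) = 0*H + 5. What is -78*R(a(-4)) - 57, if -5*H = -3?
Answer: -2007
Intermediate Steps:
H = 3/5 (H = -1/5*(-3) = 3/5 ≈ 0.60000)
a(P) = 5 (a(P) = 0*(3/5) + 5 = 0 + 5 = 5)
n(C) = C + C**2 (n(C) = C**2 + C = C + C**2)
R(Y) = -10 + Y**2 + 2*Y (R(Y) = (Y**2 + (-2*(1 - 2))*Y) - 10 = (Y**2 + (-2*(-1))*Y) - 10 = (Y**2 + 2*Y) - 10 = -10 + Y**2 + 2*Y)
-78*R(a(-4)) - 57 = -78*(-10 + 5**2 + 2*5) - 57 = -78*(-10 + 25 + 10) - 57 = -78*25 - 57 = -1950 - 57 = -2007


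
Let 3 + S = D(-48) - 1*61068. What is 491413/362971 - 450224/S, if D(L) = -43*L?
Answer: 192415062395/21417829797 ≈ 8.9839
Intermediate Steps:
S = -59007 (S = -3 + (-43*(-48) - 1*61068) = -3 + (2064 - 61068) = -3 - 59004 = -59007)
491413/362971 - 450224/S = 491413/362971 - 450224/(-59007) = 491413*(1/362971) - 450224*(-1/59007) = 491413/362971 + 450224/59007 = 192415062395/21417829797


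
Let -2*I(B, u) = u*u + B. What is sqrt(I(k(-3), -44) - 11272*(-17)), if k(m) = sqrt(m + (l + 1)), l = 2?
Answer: 24*sqrt(331) ≈ 436.64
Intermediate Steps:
k(m) = sqrt(3 + m) (k(m) = sqrt(m + (2 + 1)) = sqrt(m + 3) = sqrt(3 + m))
I(B, u) = -B/2 - u**2/2 (I(B, u) = -(u*u + B)/2 = -(u**2 + B)/2 = -(B + u**2)/2 = -B/2 - u**2/2)
sqrt(I(k(-3), -44) - 11272*(-17)) = sqrt((-sqrt(3 - 3)/2 - 1/2*(-44)**2) - 11272*(-17)) = sqrt((-sqrt(0)/2 - 1/2*1936) + 191624) = sqrt((-1/2*0 - 968) + 191624) = sqrt((0 - 968) + 191624) = sqrt(-968 + 191624) = sqrt(190656) = 24*sqrt(331)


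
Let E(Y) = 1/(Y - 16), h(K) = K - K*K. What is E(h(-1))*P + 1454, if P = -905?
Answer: 27077/18 ≈ 1504.3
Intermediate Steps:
h(K) = K - K²
E(Y) = 1/(-16 + Y)
E(h(-1))*P + 1454 = -905/(-16 - (1 - 1*(-1))) + 1454 = -905/(-16 - (1 + 1)) + 1454 = -905/(-16 - 1*2) + 1454 = -905/(-16 - 2) + 1454 = -905/(-18) + 1454 = -1/18*(-905) + 1454 = 905/18 + 1454 = 27077/18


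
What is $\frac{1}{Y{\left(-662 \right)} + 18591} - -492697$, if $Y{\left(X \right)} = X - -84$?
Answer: $\frac{8874951062}{18013} \approx 4.927 \cdot 10^{5}$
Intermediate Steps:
$Y{\left(X \right)} = 84 + X$ ($Y{\left(X \right)} = X + 84 = 84 + X$)
$\frac{1}{Y{\left(-662 \right)} + 18591} - -492697 = \frac{1}{\left(84 - 662\right) + 18591} - -492697 = \frac{1}{-578 + 18591} + 492697 = \frac{1}{18013} + 492697 = \frac{8874951062}{18013}$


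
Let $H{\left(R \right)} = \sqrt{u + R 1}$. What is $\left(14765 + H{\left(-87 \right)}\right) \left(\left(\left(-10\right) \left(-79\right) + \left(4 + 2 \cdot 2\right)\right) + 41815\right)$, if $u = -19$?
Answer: $629180945 + 42613 i \sqrt{106} \approx 6.2918 \cdot 10^{8} + 4.3873 \cdot 10^{5} i$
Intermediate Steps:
$H{\left(R \right)} = \sqrt{-19 + R}$ ($H{\left(R \right)} = \sqrt{-19 + R 1} = \sqrt{-19 + R}$)
$\left(14765 + H{\left(-87 \right)}\right) \left(\left(\left(-10\right) \left(-79\right) + \left(4 + 2 \cdot 2\right)\right) + 41815\right) = \left(14765 + \sqrt{-19 - 87}\right) \left(\left(\left(-10\right) \left(-79\right) + \left(4 + 2 \cdot 2\right)\right) + 41815\right) = \left(14765 + \sqrt{-106}\right) \left(\left(790 + \left(4 + 4\right)\right) + 41815\right) = \left(14765 + i \sqrt{106}\right) \left(\left(790 + 8\right) + 41815\right) = \left(14765 + i \sqrt{106}\right) \left(798 + 41815\right) = \left(14765 + i \sqrt{106}\right) 42613 = 629180945 + 42613 i \sqrt{106}$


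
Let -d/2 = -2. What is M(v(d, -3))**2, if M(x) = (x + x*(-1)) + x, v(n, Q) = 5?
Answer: 25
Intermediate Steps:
d = 4 (d = -2*(-2) = 4)
M(x) = x (M(x) = (x - x) + x = 0 + x = x)
M(v(d, -3))**2 = 5**2 = 25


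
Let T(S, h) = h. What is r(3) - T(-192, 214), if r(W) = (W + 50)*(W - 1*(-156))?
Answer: 8213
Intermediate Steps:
r(W) = (50 + W)*(156 + W) (r(W) = (50 + W)*(W + 156) = (50 + W)*(156 + W))
r(3) - T(-192, 214) = (7800 + 3**2 + 206*3) - 1*214 = (7800 + 9 + 618) - 214 = 8427 - 214 = 8213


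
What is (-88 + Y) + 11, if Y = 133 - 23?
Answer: 33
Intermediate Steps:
Y = 110
(-88 + Y) + 11 = (-88 + 110) + 11 = 22 + 11 = 33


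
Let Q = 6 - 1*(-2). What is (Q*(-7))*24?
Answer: -1344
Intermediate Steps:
Q = 8 (Q = 6 + 2 = 8)
(Q*(-7))*24 = (8*(-7))*24 = -56*24 = -1344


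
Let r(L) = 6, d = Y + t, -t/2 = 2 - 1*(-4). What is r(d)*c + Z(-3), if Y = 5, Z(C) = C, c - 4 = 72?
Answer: 453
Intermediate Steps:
c = 76 (c = 4 + 72 = 76)
t = -12 (t = -2*(2 - 1*(-4)) = -2*(2 + 4) = -2*6 = -12)
d = -7 (d = 5 - 12 = -7)
r(d)*c + Z(-3) = 6*76 - 3 = 456 - 3 = 453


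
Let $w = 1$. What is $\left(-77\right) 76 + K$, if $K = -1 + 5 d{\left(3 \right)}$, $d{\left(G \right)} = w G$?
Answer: $-5838$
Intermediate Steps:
$d{\left(G \right)} = G$ ($d{\left(G \right)} = 1 G = G$)
$K = 14$ ($K = -1 + 5 \cdot 3 = -1 + 15 = 14$)
$\left(-77\right) 76 + K = \left(-77\right) 76 + 14 = -5852 + 14 = -5838$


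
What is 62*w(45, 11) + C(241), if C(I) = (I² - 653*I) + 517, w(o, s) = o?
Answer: -95985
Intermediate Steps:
C(I) = 517 + I² - 653*I
62*w(45, 11) + C(241) = 62*45 + (517 + 241² - 653*241) = 2790 + (517 + 58081 - 157373) = 2790 - 98775 = -95985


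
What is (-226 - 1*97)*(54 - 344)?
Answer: 93670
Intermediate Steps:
(-226 - 1*97)*(54 - 344) = (-226 - 97)*(-290) = -323*(-290) = 93670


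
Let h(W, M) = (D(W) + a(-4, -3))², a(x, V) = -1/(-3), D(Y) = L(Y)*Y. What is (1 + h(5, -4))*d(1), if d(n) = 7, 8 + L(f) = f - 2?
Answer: 38395/9 ≈ 4266.1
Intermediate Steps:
L(f) = -10 + f (L(f) = -8 + (f - 2) = -8 + (-2 + f) = -10 + f)
D(Y) = Y*(-10 + Y) (D(Y) = (-10 + Y)*Y = Y*(-10 + Y))
a(x, V) = ⅓ (a(x, V) = -1*(-⅓) = ⅓)
h(W, M) = (⅓ + W*(-10 + W))² (h(W, M) = (W*(-10 + W) + ⅓)² = (⅓ + W*(-10 + W))²)
(1 + h(5, -4))*d(1) = (1 + (1 + 3*5*(-10 + 5))²/9)*7 = (1 + (1 + 3*5*(-5))²/9)*7 = (1 + (1 - 75)²/9)*7 = (1 + (⅑)*(-74)²)*7 = (1 + (⅑)*5476)*7 = (1 + 5476/9)*7 = (5485/9)*7 = 38395/9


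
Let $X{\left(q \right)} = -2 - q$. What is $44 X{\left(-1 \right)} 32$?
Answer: $-1408$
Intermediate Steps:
$44 X{\left(-1 \right)} 32 = 44 \left(-2 - -1\right) 32 = 44 \left(-2 + 1\right) 32 = 44 \left(-1\right) 32 = \left(-44\right) 32 = -1408$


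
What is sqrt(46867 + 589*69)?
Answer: 2*sqrt(21877) ≈ 295.82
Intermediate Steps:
sqrt(46867 + 589*69) = sqrt(46867 + 40641) = sqrt(87508) = 2*sqrt(21877)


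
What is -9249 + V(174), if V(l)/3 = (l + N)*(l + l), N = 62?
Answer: 237135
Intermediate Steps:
V(l) = 6*l*(62 + l) (V(l) = 3*((l + 62)*(l + l)) = 3*((62 + l)*(2*l)) = 3*(2*l*(62 + l)) = 6*l*(62 + l))
-9249 + V(174) = -9249 + 6*174*(62 + 174) = -9249 + 6*174*236 = -9249 + 246384 = 237135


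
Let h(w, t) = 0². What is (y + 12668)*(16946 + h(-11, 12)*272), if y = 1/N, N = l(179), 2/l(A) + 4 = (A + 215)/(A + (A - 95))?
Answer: 56453141830/263 ≈ 2.1465e+8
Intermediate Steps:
h(w, t) = 0
l(A) = 2/(-4 + (215 + A)/(-95 + 2*A)) (l(A) = 2/(-4 + (A + 215)/(A + (A - 95))) = 2/(-4 + (215 + A)/(A + (-95 + A))) = 2/(-4 + (215 + A)/(-95 + 2*A)))
N = -263/329 (N = 2*(95 - 2*179)/(7*(-85 + 179)) = (2/7)*(95 - 358)/94 = (2/7)*(1/94)*(-263) = -263/329 ≈ -0.79939)
y = -329/263 (y = 1/(-263/329) = -329/263 ≈ -1.2509)
(y + 12668)*(16946 + h(-11, 12)*272) = (-329/263 + 12668)*(16946 + 0*272) = 3331355*(16946 + 0)/263 = (3331355/263)*16946 = 56453141830/263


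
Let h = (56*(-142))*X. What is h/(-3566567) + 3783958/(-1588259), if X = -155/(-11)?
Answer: -146495512541006/62310953505383 ≈ -2.3510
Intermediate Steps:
X = 155/11 (X = -155*(-1/11) = 155/11 ≈ 14.091)
h = -1232560/11 (h = (56*(-142))*(155/11) = -7952*155/11 = -1232560/11 ≈ -1.1205e+5)
h/(-3566567) + 3783958/(-1588259) = -1232560/11/(-3566567) + 3783958/(-1588259) = -1232560/11*(-1/3566567) + 3783958*(-1/1588259) = 1232560/39232237 - 3783958/1588259 = -146495512541006/62310953505383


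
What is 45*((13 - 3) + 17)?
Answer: 1215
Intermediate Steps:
45*((13 - 3) + 17) = 45*(10 + 17) = 45*27 = 1215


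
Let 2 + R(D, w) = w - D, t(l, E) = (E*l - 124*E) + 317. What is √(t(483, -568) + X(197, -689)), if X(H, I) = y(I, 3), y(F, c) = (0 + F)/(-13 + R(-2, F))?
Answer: I*√65964462/18 ≈ 451.21*I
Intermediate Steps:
t(l, E) = 317 - 124*E + E*l (t(l, E) = (-124*E + E*l) + 317 = 317 - 124*E + E*l)
R(D, w) = -2 + w - D (R(D, w) = -2 + (w - D) = -2 + w - D)
y(F, c) = F/(-13 + F) (y(F, c) = (0 + F)/(-13 + (-2 + F - 1*(-2))) = F/(-13 + (-2 + F + 2)) = F/(-13 + F))
X(H, I) = I/(-13 + I)
√(t(483, -568) + X(197, -689)) = √((317 - 124*(-568) - 568*483) - 689/(-13 - 689)) = √((317 + 70432 - 274344) - 689/(-702)) = √(-203595 - 689*(-1/702)) = √(-203595 + 53/54) = √(-10994077/54) = I*√65964462/18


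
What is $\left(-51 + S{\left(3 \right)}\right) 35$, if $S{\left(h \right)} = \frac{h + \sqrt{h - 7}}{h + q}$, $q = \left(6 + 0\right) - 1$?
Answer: $- \frac{14175}{8} + \frac{35 i}{4} \approx -1771.9 + 8.75 i$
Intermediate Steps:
$q = 5$ ($q = 6 - 1 = 5$)
$S{\left(h \right)} = \frac{h + \sqrt{-7 + h}}{5 + h}$ ($S{\left(h \right)} = \frac{h + \sqrt{h - 7}}{h + 5} = \frac{h + \sqrt{-7 + h}}{5 + h}$)
$\left(-51 + S{\left(3 \right)}\right) 35 = \left(-51 + \frac{3 + \sqrt{-7 + 3}}{5 + 3}\right) 35 = \left(-51 + \frac{3 + \sqrt{-4}}{8}\right) 35 = \left(-51 + \frac{3 + 2 i}{8}\right) 35 = \left(-51 + \left(\frac{3}{8} + \frac{i}{4}\right)\right) 35 = \left(- \frac{405}{8} + \frac{i}{4}\right) 35 = - \frac{14175}{8} + \frac{35 i}{4}$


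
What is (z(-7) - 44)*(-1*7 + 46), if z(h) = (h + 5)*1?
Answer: -1794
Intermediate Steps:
z(h) = 5 + h (z(h) = (5 + h)*1 = 5 + h)
(z(-7) - 44)*(-1*7 + 46) = ((5 - 7) - 44)*(-1*7 + 46) = (-2 - 44)*(-7 + 46) = -46*39 = -1794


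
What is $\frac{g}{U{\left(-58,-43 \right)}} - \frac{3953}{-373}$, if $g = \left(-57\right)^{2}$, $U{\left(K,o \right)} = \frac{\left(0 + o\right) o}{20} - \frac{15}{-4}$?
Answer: $\frac{7960778}{179413} \approx 44.371$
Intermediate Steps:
$U{\left(K,o \right)} = \frac{15}{4} + \frac{o^{2}}{20}$ ($U{\left(K,o \right)} = o o \frac{1}{20} - - \frac{15}{4} = o^{2} \cdot \frac{1}{20} + \frac{15}{4} = \frac{o^{2}}{20} + \frac{15}{4} = \frac{15}{4} + \frac{o^{2}}{20}$)
$g = 3249$
$\frac{g}{U{\left(-58,-43 \right)}} - \frac{3953}{-373} = \frac{3249}{\frac{15}{4} + \frac{\left(-43\right)^{2}}{20}} - \frac{3953}{-373} = \frac{3249}{\frac{15}{4} + \frac{1}{20} \cdot 1849} - - \frac{3953}{373} = \frac{3249}{\frac{15}{4} + \frac{1849}{20}} + \frac{3953}{373} = \frac{3249}{\frac{481}{5}} + \frac{3953}{373} = 3249 \cdot \frac{5}{481} + \frac{3953}{373} = \frac{16245}{481} + \frac{3953}{373} = \frac{7960778}{179413}$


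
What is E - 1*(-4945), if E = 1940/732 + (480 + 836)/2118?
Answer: 319653398/64599 ≈ 4948.3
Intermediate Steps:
E = 211343/64599 (E = 1940*(1/732) + 1316*(1/2118) = 485/183 + 658/1059 = 211343/64599 ≈ 3.2716)
E - 1*(-4945) = 211343/64599 - 1*(-4945) = 211343/64599 + 4945 = 319653398/64599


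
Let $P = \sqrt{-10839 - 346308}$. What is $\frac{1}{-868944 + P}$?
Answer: $- \frac{289648}{251688010761} - \frac{i \sqrt{39683}}{251688010761} \approx -1.1508 \cdot 10^{-6} - 7.9148 \cdot 10^{-10} i$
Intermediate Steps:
$P = 3 i \sqrt{39683}$ ($P = \sqrt{-357147} = 3 i \sqrt{39683} \approx 597.62 i$)
$\frac{1}{-868944 + P} = \frac{1}{-868944 + 3 i \sqrt{39683}}$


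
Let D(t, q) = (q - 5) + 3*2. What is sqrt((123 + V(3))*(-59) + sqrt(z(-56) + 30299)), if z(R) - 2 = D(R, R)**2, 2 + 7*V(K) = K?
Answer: sqrt(-356006 + 49*sqrt(33326))/7 ≈ 84.16*I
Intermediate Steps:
V(K) = -2/7 + K/7
D(t, q) = 1 + q (D(t, q) = (-5 + q) + 6 = 1 + q)
z(R) = 2 + (1 + R)**2
sqrt((123 + V(3))*(-59) + sqrt(z(-56) + 30299)) = sqrt((123 + (-2/7 + (1/7)*3))*(-59) + sqrt((2 + (1 - 56)**2) + 30299)) = sqrt((123 + (-2/7 + 3/7))*(-59) + sqrt((2 + (-55)**2) + 30299)) = sqrt((123 + 1/7)*(-59) + sqrt((2 + 3025) + 30299)) = sqrt((862/7)*(-59) + sqrt(3027 + 30299)) = sqrt(-50858/7 + sqrt(33326))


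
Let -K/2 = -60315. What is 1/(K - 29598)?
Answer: 1/91032 ≈ 1.0985e-5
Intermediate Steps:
K = 120630 (K = -2*(-60315) = 120630)
1/(K - 29598) = 1/(120630 - 29598) = 1/91032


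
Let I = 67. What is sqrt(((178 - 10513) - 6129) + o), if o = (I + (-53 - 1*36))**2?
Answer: 2*I*sqrt(3995) ≈ 126.41*I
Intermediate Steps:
o = 484 (o = (67 + (-53 - 1*36))**2 = (67 + (-53 - 36))**2 = (67 - 89)**2 = (-22)**2 = 484)
sqrt(((178 - 10513) - 6129) + o) = sqrt(((178 - 10513) - 6129) + 484) = sqrt((-10335 - 6129) + 484) = sqrt(-16464 + 484) = sqrt(-15980) = 2*I*sqrt(3995)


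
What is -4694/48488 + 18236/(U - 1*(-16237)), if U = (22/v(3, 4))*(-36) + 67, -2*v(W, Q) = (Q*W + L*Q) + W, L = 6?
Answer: 328049127/321960320 ≈ 1.0189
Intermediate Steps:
v(W, Q) = -3*Q - W/2 - Q*W/2 (v(W, Q) = -((Q*W + 6*Q) + W)/2 = -((6*Q + Q*W) + W)/2 = -(W + 6*Q + Q*W)/2 = -3*Q - W/2 - Q*W/2)
U = 1399/13 (U = (22/(-3*4 - ½*3 - ½*4*3))*(-36) + 67 = (22/(-12 - 3/2 - 6))*(-36) + 67 = (22/(-39/2))*(-36) + 67 = (22*(-2/39))*(-36) + 67 = -44/39*(-36) + 67 = 528/13 + 67 = 1399/13 ≈ 107.62)
-4694/48488 + 18236/(U - 1*(-16237)) = -4694/48488 + 18236/(1399/13 - 1*(-16237)) = -4694*1/48488 + 18236/(1399/13 + 16237) = -2347/24244 + 18236/(212480/13) = -2347/24244 + 18236*(13/212480) = -2347/24244 + 59267/53120 = 328049127/321960320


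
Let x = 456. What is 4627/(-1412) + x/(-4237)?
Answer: -1065709/314876 ≈ -3.3845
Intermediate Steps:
4627/(-1412) + x/(-4237) = 4627/(-1412) + 456/(-4237) = 4627*(-1/1412) + 456*(-1/4237) = -4627/1412 - 24/223 = -1065709/314876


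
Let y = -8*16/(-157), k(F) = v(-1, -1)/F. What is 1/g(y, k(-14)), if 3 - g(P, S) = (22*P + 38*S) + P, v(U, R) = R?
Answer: -1099/20294 ≈ -0.054154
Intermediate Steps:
k(F) = -1/F
y = 128/157 (y = -128*(-1/157) = 128/157 ≈ 0.81529)
g(P, S) = 3 - 38*S - 23*P (g(P, S) = 3 - ((22*P + 38*S) + P) = 3 - (23*P + 38*S) = 3 + (-38*S - 23*P) = 3 - 38*S - 23*P)
1/g(y, k(-14)) = 1/(3 - (-38)/(-14) - 23*128/157) = 1/(3 - (-38)*(-1)/14 - 2944/157) = 1/(3 - 38*1/14 - 2944/157) = 1/(3 - 19/7 - 2944/157) = 1/(-20294/1099) = -1099/20294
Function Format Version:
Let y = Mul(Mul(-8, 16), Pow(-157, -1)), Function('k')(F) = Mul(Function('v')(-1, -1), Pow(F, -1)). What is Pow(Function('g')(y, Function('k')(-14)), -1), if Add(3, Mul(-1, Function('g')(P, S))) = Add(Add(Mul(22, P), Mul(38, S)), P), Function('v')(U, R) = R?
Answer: Rational(-1099, 20294) ≈ -0.054154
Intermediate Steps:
Function('k')(F) = Mul(-1, Pow(F, -1))
y = Rational(128, 157) (y = Mul(-128, Rational(-1, 157)) = Rational(128, 157) ≈ 0.81529)
Function('g')(P, S) = Add(3, Mul(-38, S), Mul(-23, P)) (Function('g')(P, S) = Add(3, Mul(-1, Add(Add(Mul(22, P), Mul(38, S)), P))) = Add(3, Mul(-1, Add(Mul(23, P), Mul(38, S)))) = Add(3, Add(Mul(-38, S), Mul(-23, P))) = Add(3, Mul(-38, S), Mul(-23, P)))
Pow(Function('g')(y, Function('k')(-14)), -1) = Pow(Add(3, Mul(-38, Mul(-1, Pow(-14, -1))), Mul(-23, Rational(128, 157))), -1) = Pow(Add(3, Mul(-38, Mul(-1, Rational(-1, 14))), Rational(-2944, 157)), -1) = Pow(Add(3, Mul(-38, Rational(1, 14)), Rational(-2944, 157)), -1) = Pow(Add(3, Rational(-19, 7), Rational(-2944, 157)), -1) = Pow(Rational(-20294, 1099), -1) = Rational(-1099, 20294)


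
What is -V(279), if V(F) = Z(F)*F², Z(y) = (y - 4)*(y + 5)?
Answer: -6079382100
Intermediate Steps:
Z(y) = (-4 + y)*(5 + y)
V(F) = F²*(-20 + F + F²) (V(F) = (-20 + F + F²)*F² = F²*(-20 + F + F²))
-V(279) = -279²*(-20 + 279 + 279²) = -77841*(-20 + 279 + 77841) = -77841*78100 = -1*6079382100 = -6079382100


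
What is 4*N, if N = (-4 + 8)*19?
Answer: 304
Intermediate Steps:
N = 76 (N = 4*19 = 76)
4*N = 4*76 = 304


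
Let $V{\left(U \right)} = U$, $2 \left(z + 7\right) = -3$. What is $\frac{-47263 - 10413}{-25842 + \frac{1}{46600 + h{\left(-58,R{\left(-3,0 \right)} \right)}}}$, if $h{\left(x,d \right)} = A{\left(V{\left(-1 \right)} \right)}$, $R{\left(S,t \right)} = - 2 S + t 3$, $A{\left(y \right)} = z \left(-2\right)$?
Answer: $\frac{2688682092}{1204676513} \approx 2.2319$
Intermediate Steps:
$z = - \frac{17}{2}$ ($z = -7 + \frac{1}{2} \left(-3\right) = -7 - \frac{3}{2} = - \frac{17}{2} \approx -8.5$)
$A{\left(y \right)} = 17$ ($A{\left(y \right)} = \left(- \frac{17}{2}\right) \left(-2\right) = 17$)
$R{\left(S,t \right)} = - 2 S + 3 t$
$h{\left(x,d \right)} = 17$
$\frac{-47263 - 10413}{-25842 + \frac{1}{46600 + h{\left(-58,R{\left(-3,0 \right)} \right)}}} = \frac{-47263 - 10413}{-25842 + \frac{1}{46600 + 17}} = - \frac{57676}{-25842 + \frac{1}{46617}} = - \frac{57676}{- \frac{1204676513}{46617}} = \left(-57676\right) \left(- \frac{46617}{1204676513}\right) = \frac{2688682092}{1204676513}$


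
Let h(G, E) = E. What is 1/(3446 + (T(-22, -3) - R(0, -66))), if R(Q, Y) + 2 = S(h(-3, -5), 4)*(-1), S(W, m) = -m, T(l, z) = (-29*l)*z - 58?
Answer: 1/1472 ≈ 0.00067935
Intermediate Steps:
T(l, z) = -58 - 29*l*z (T(l, z) = -29*l*z - 58 = -58 - 29*l*z)
R(Q, Y) = 2 (R(Q, Y) = -2 - 1*4*(-1) = -2 - 4*(-1) = -2 + 4 = 2)
1/(3446 + (T(-22, -3) - R(0, -66))) = 1/(3446 + ((-58 - 29*(-22)*(-3)) - 1*2)) = 1/(3446 + ((-58 - 1914) - 2)) = 1/(3446 + (-1972 - 2)) = 1/(3446 - 1974) = 1/1472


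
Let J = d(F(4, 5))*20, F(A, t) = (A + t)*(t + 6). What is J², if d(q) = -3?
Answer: 3600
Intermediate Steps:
F(A, t) = (6 + t)*(A + t) (F(A, t) = (A + t)*(6 + t) = (6 + t)*(A + t))
J = -60 (J = -3*20 = -60)
J² = (-60)² = 3600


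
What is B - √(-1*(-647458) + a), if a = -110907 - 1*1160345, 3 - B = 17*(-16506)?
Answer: 280605 - I*√623794 ≈ 2.8061e+5 - 789.81*I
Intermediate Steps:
B = 280605 (B = 3 - 17*(-16506) = 3 - 1*(-280602) = 3 + 280602 = 280605)
a = -1271252 (a = -110907 - 1160345 = -1271252)
B - √(-1*(-647458) + a) = 280605 - √(-1*(-647458) - 1271252) = 280605 - √(647458 - 1271252) = 280605 - √(-623794) = 280605 - I*√623794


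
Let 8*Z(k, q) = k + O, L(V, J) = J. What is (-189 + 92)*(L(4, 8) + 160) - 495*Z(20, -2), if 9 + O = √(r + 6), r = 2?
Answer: -135813/8 - 495*√2/4 ≈ -17152.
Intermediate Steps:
O = -9 + 2*√2 (O = -9 + √(2 + 6) = -9 + √8 = -9 + 2*√2 ≈ -6.1716)
Z(k, q) = -9/8 + √2/4 + k/8 (Z(k, q) = (k + (-9 + 2*√2))/8 = (-9 + k + 2*√2)/8 = -9/8 + √2/4 + k/8)
(-189 + 92)*(L(4, 8) + 160) - 495*Z(20, -2) = (-189 + 92)*(8 + 160) - 495*(-9/8 + √2/4 + (⅛)*20) = -97*168 - 495*(-9/8 + √2/4 + 5/2) = -16296 - 495*(11/8 + √2/4) = -16296 + (-5445/8 - 495*√2/4) = -135813/8 - 495*√2/4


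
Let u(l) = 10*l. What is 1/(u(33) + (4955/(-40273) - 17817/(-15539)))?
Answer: 625802147/207155256806 ≈ 0.0030209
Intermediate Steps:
1/(u(33) + (4955/(-40273) - 17817/(-15539))) = 1/(10*33 + (4955/(-40273) - 17817/(-15539))) = 1/(330 + (4955*(-1/40273) - 17817*(-1/15539))) = 1/(330 + (-4955/40273 + 17817/15539)) = 1/(330 + 640548296/625802147) = 1/(207155256806/625802147) = 625802147/207155256806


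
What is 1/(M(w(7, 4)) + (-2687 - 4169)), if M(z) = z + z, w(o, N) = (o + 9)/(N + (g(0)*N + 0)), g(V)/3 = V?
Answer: -1/6848 ≈ -0.00014603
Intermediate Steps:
g(V) = 3*V
w(o, N) = (9 + o)/N (w(o, N) = (o + 9)/(N + ((3*0)*N + 0)) = (9 + o)/(N + (0*N + 0)) = (9 + o)/(N + (0 + 0)) = (9 + o)/(N + 0) = (9 + o)/N)
M(z) = 2*z
1/(M(w(7, 4)) + (-2687 - 4169)) = 1/(2*((9 + 7)/4) + (-2687 - 4169)) = 1/(2*((¼)*16) - 6856) = 1/(2*4 - 6856) = 1/(8 - 6856) = 1/(-6848) = -1/6848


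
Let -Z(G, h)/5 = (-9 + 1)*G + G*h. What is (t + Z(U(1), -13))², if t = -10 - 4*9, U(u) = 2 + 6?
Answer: 630436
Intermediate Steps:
U(u) = 8
Z(G, h) = 40*G - 5*G*h (Z(G, h) = -5*((-9 + 1)*G + G*h) = -5*(-8*G + G*h) = 40*G - 5*G*h)
t = -46 (t = -10 - 36 = -46)
(t + Z(U(1), -13))² = (-46 + 5*8*(8 - 1*(-13)))² = (-46 + 5*8*(8 + 13))² = (-46 + 5*8*21)² = (-46 + 840)² = 794² = 630436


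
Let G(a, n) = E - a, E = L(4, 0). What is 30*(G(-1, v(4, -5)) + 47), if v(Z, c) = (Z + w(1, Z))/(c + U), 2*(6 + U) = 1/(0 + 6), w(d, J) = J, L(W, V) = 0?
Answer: 1440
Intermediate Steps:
E = 0
U = -71/12 (U = -6 + 1/(2*(0 + 6)) = -6 + (½)/6 = -6 + (½)*(⅙) = -6 + 1/12 = -71/12 ≈ -5.9167)
v(Z, c) = 2*Z/(-71/12 + c) (v(Z, c) = (Z + Z)/(c - 71/12) = (2*Z)/(-71/12 + c) = 2*Z/(-71/12 + c))
G(a, n) = -a (G(a, n) = 0 - a = -a)
30*(G(-1, v(4, -5)) + 47) = 30*(-1*(-1) + 47) = 30*(1 + 47) = 30*48 = 1440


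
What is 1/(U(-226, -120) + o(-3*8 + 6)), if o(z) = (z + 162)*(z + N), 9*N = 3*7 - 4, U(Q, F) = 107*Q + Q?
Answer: -1/26728 ≈ -3.7414e-5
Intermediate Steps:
U(Q, F) = 108*Q
N = 17/9 (N = (3*7 - 4)/9 = (21 - 4)/9 = (1/9)*17 = 17/9 ≈ 1.8889)
o(z) = (162 + z)*(17/9 + z) (o(z) = (z + 162)*(z + 17/9) = (162 + z)*(17/9 + z))
1/(U(-226, -120) + o(-3*8 + 6)) = 1/(108*(-226) + (306 + (-3*8 + 6)**2 + 1475*(-3*8 + 6)/9)) = 1/(-24408 + (306 + (-24 + 6)**2 + 1475*(-24 + 6)/9)) = 1/(-24408 + (306 + (-18)**2 + (1475/9)*(-18))) = 1/(-24408 + (306 + 324 - 2950)) = 1/(-24408 - 2320) = 1/(-26728) = -1/26728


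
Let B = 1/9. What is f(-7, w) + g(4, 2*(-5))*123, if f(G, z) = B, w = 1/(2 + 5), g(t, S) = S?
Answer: -11069/9 ≈ -1229.9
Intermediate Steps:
B = 1/9 ≈ 0.11111
w = 1/7 ≈ 0.14286
f(G, z) = 1/9
f(-7, w) + g(4, 2*(-5))*123 = 1/9 + (2*(-5))*123 = 1/9 - 10*123 = 1/9 - 1230 = -11069/9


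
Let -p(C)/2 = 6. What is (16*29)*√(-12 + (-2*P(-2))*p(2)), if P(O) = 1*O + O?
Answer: 2784*I*√3 ≈ 4822.0*I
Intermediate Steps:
P(O) = 2*O (P(O) = O + O = 2*O)
p(C) = -12 (p(C) = -2*6 = -12)
(16*29)*√(-12 + (-2*P(-2))*p(2)) = (16*29)*√(-12 - 4*(-2)*(-12)) = 464*√(-12 - 2*(-4)*(-12)) = 464*√(-12 + 8*(-12)) = 464*√(-12 - 96) = 464*√(-108) = 464*(6*I*√3) = 2784*I*√3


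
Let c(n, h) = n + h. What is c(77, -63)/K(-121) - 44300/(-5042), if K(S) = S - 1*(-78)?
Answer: 917156/108403 ≈ 8.4606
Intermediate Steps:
c(n, h) = h + n
K(S) = 78 + S (K(S) = S + 78 = 78 + S)
c(77, -63)/K(-121) - 44300/(-5042) = (-63 + 77)/(78 - 121) - 44300/(-5042) = 14/(-43) - 44300*(-1/5042) = 14*(-1/43) + 22150/2521 = -14/43 + 22150/2521 = 917156/108403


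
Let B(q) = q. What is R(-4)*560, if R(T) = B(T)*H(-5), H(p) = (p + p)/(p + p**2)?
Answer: 1120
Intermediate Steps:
H(p) = 2*p/(p + p**2) (H(p) = (2*p)/(p + p**2) = 2*p/(p + p**2))
R(T) = -T/2 (R(T) = T*(2/(1 - 5)) = T*(2/(-4)) = T*(2*(-1/4)) = T*(-1/2) = -T/2)
R(-4)*560 = -1/2*(-4)*560 = 2*560 = 1120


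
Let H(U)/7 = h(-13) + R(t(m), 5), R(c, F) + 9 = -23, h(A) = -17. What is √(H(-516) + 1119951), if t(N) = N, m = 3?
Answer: 2*√279902 ≈ 1058.1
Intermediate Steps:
R(c, F) = -32 (R(c, F) = -9 - 23 = -32)
H(U) = -343 (H(U) = 7*(-17 - 32) = 7*(-49) = -343)
√(H(-516) + 1119951) = √(-343 + 1119951) = √1119608 = 2*√279902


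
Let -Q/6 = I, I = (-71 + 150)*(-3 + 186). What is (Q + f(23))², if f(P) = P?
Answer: 7520184961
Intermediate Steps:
I = 14457 (I = 79*183 = 14457)
Q = -86742 (Q = -6*14457 = -86742)
(Q + f(23))² = (-86742 + 23)² = (-86719)² = 7520184961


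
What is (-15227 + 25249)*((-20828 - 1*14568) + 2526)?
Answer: -329423140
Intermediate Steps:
(-15227 + 25249)*((-20828 - 1*14568) + 2526) = 10022*((-20828 - 14568) + 2526) = 10022*(-35396 + 2526) = 10022*(-32870) = -329423140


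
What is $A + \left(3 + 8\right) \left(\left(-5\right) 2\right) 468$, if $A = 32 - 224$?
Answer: $-51672$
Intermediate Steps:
$A = -192$ ($A = 32 - 224 = -192$)
$A + \left(3 + 8\right) \left(\left(-5\right) 2\right) 468 = -192 + \left(3 + 8\right) \left(\left(-5\right) 2\right) 468 = -192 + 11 \left(-10\right) 468 = -192 - 51480 = -51672$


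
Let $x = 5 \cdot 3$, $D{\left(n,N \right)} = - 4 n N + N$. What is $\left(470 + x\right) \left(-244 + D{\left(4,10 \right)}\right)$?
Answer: $-191090$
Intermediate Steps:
$D{\left(n,N \right)} = N - 4 N n$ ($D{\left(n,N \right)} = - 4 N n + N = N - 4 N n$)
$x = 15$
$\left(470 + x\right) \left(-244 + D{\left(4,10 \right)}\right) = \left(470 + 15\right) \left(-244 + 10 \left(1 - 16\right)\right) = 485 \left(-244 + 10 \left(1 - 16\right)\right) = 485 \left(-244 + 10 \left(-15\right)\right) = 485 \left(-244 - 150\right) = 485 \left(-394\right) = -191090$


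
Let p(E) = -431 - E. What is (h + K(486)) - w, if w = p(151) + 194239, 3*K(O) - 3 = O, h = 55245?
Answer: -138249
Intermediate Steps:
K(O) = 1 + O/3
w = 193657 (w = (-431 - 1*151) + 194239 = (-431 - 151) + 194239 = -582 + 194239 = 193657)
(h + K(486)) - w = (55245 + (1 + (⅓)*486)) - 1*193657 = (55245 + (1 + 162)) - 193657 = (55245 + 163) - 193657 = 55408 - 193657 = -138249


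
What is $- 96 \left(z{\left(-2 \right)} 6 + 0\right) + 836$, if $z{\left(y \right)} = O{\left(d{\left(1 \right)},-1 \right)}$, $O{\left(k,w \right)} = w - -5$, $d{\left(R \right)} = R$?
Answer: $-1468$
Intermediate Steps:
$O{\left(k,w \right)} = 5 + w$ ($O{\left(k,w \right)} = w + 5 = 5 + w$)
$z{\left(y \right)} = 4$ ($z{\left(y \right)} = 5 - 1 = 4$)
$- 96 \left(z{\left(-2 \right)} 6 + 0\right) + 836 = - 96 \left(4 \cdot 6 + 0\right) + 836 = - 96 \left(24 + 0\right) + 836 = \left(-96\right) 24 + 836 = -2304 + 836 = -1468$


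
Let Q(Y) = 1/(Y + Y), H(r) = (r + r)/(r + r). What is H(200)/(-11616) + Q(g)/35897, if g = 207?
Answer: -2474957/28771589088 ≈ -8.6021e-5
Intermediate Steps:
H(r) = 1 (H(r) = (2*r)/((2*r)) = (2*r)*(1/(2*r)) = 1)
Q(Y) = 1/(2*Y)
H(200)/(-11616) + Q(g)/35897 = 1/(-11616) + ((½)/207)/35897 = 1*(-1/11616) + ((½)*(1/207))*(1/35897) = -1/11616 + (1/414)*(1/35897) = -1/11616 + 1/14861358 = -2474957/28771589088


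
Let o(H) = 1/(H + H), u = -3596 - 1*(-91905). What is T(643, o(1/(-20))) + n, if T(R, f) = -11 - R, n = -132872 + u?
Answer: -45217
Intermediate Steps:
u = 88309 (u = -3596 + 91905 = 88309)
o(H) = 1/(2*H)
n = -44563 (n = -132872 + 88309 = -44563)
T(643, o(1/(-20))) + n = (-11 - 1*643) - 44563 = (-11 - 643) - 44563 = -654 - 44563 = -45217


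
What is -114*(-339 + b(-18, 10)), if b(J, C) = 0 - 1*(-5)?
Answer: 38076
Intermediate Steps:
b(J, C) = 5 (b(J, C) = 0 + 5 = 5)
-114*(-339 + b(-18, 10)) = -114*(-339 + 5) = -114*(-334) = 38076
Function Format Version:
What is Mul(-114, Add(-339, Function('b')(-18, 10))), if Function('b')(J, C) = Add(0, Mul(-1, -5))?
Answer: 38076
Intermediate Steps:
Function('b')(J, C) = 5 (Function('b')(J, C) = Add(0, 5) = 5)
Mul(-114, Add(-339, Function('b')(-18, 10))) = Mul(-114, Add(-339, 5)) = Mul(-114, -334) = 38076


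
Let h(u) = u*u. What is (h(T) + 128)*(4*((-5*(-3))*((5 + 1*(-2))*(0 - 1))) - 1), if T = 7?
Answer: -32037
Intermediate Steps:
h(u) = u²
(h(T) + 128)*(4*((-5*(-3))*((5 + 1*(-2))*(0 - 1))) - 1) = (7² + 128)*(4*((-5*(-3))*((5 + 1*(-2))*(0 - 1))) - 1) = (49 + 128)*(4*(15*((5 - 2)*(-1))) - 1) = 177*(4*(15*(3*(-1))) - 1) = 177*(4*(15*(-3)) - 1) = 177*(4*(-45) - 1) = 177*(-180 - 1) = 177*(-181) = -32037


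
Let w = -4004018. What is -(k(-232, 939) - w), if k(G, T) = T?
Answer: -4004957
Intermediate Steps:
-(k(-232, 939) - w) = -(939 - 1*(-4004018)) = -(939 + 4004018) = -1*4004957 = -4004957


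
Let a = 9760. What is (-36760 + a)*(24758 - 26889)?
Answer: 57537000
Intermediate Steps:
(-36760 + a)*(24758 - 26889) = (-36760 + 9760)*(24758 - 26889) = -27000*(-2131) = 57537000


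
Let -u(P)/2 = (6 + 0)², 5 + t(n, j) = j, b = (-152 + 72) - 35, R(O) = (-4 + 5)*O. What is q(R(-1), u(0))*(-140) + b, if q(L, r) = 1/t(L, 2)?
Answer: -205/3 ≈ -68.333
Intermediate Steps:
R(O) = O (R(O) = 1*O = O)
b = -115 (b = -80 - 35 = -115)
t(n, j) = -5 + j
u(P) = -72 (u(P) = -2*(6 + 0)² = -2*6² = -2*36 = -72)
q(L, r) = -⅓ (q(L, r) = 1/(-5 + 2) = 1/(-3) = -⅓)
q(R(-1), u(0))*(-140) + b = -⅓*(-140) - 115 = 140/3 - 115 = -205/3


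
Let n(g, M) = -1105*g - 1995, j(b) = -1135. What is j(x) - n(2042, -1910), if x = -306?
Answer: 2257270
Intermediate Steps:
n(g, M) = -1995 - 1105*g
j(x) - n(2042, -1910) = -1135 - (-1995 - 1105*2042) = -1135 - (-1995 - 2256410) = -1135 - 1*(-2258405) = -1135 + 2258405 = 2257270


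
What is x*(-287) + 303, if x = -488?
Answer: 140359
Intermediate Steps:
x*(-287) + 303 = -488*(-287) + 303 = 140056 + 303 = 140359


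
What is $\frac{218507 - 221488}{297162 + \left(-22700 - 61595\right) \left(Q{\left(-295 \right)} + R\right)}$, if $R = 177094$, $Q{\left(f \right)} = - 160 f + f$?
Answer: $\frac{2981}{18881698543} \approx 1.5788 \cdot 10^{-7}$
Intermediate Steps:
$Q{\left(f \right)} = - 159 f$
$\frac{218507 - 221488}{297162 + \left(-22700 - 61595\right) \left(Q{\left(-295 \right)} + R\right)} = \frac{218507 - 221488}{297162 + \left(-22700 - 61595\right) \left(\left(-159\right) \left(-295\right) + 177094\right)} = - \frac{2981}{297162 - 84295 \left(46905 + 177094\right)} = - \frac{2981}{297162 - 18881995705} = - \frac{2981}{-18881698543} = \left(-2981\right) \left(- \frac{1}{18881698543}\right) = \frac{2981}{18881698543}$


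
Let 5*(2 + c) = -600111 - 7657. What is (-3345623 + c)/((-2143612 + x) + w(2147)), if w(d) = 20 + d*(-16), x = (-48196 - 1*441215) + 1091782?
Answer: 5778631/2625955 ≈ 2.2006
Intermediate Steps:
c = -607778/5 (c = -2 + (-600111 - 7657)/5 = -2 + (⅕)*(-607768) = -2 - 607768/5 = -607778/5 ≈ -1.2156e+5)
x = 602371 (x = (-48196 - 441215) + 1091782 = -489411 + 1091782 = 602371)
w(d) = 20 - 16*d
(-3345623 + c)/((-2143612 + x) + w(2147)) = (-3345623 - 607778/5)/((-2143612 + 602371) + (20 - 16*2147)) = -17335893/(5*(-1541241 + (20 - 34352))) = -17335893/(5*(-1541241 - 34332)) = -17335893/5/(-1575573) = -17335893/5*(-1/1575573) = 5778631/2625955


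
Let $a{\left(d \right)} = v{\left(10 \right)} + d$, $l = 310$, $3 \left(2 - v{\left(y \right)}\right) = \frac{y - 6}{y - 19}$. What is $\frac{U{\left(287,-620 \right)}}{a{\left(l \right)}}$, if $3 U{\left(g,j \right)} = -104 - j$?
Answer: $\frac{27}{49} \approx 0.55102$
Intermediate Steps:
$U{\left(g,j \right)} = - \frac{104}{3} - \frac{j}{3}$ ($U{\left(g,j \right)} = \frac{-104 - j}{3} = - \frac{104}{3} - \frac{j}{3}$)
$v{\left(y \right)} = 2 - \frac{-6 + y}{3 \left(-19 + y\right)}$ ($v{\left(y \right)} = 2 - \frac{\left(y - 6\right) \frac{1}{y - 19}}{3} = 2 - \frac{\left(-6 + y\right) \frac{1}{-19 + y}}{3} = 2 - \frac{\frac{1}{-19 + y} \left(-6 + y\right)}{3} = 2 - \frac{-6 + y}{3 \left(-19 + y\right)}$)
$a{\left(d \right)} = \frac{58}{27} + d$ ($a{\left(d \right)} = \frac{-108 + 5 \cdot 10}{3 \left(-19 + 10\right)} + d = \frac{-108 + 50}{3 \left(-9\right)} + d = \frac{1}{3} \left(- \frac{1}{9}\right) \left(-58\right) + d = \frac{58}{27} + d$)
$\frac{U{\left(287,-620 \right)}}{a{\left(l \right)}} = \frac{- \frac{104}{3} - - \frac{620}{3}}{\frac{58}{27} + 310} = \frac{- \frac{104}{3} + \frac{620}{3}}{\frac{8428}{27}} = 172 \cdot \frac{27}{8428} = \frac{27}{49}$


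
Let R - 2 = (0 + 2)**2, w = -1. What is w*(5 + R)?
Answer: -11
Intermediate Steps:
R = 6 (R = 2 + (0 + 2)**2 = 2 + 2**2 = 2 + 4 = 6)
w*(5 + R) = -(5 + 6) = -1*11 = -11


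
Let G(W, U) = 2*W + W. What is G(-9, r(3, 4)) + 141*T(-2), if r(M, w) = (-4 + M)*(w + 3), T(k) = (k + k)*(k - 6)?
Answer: 4485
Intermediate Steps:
T(k) = 2*k*(-6 + k) (T(k) = (2*k)*(-6 + k) = 2*k*(-6 + k))
r(M, w) = (-4 + M)*(3 + w)
G(W, U) = 3*W
G(-9, r(3, 4)) + 141*T(-2) = 3*(-9) + 141*(2*(-2)*(-6 - 2)) = -27 + 141*(2*(-2)*(-8)) = -27 + 141*32 = -27 + 4512 = 4485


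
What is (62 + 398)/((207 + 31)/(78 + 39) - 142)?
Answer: -585/178 ≈ -3.2865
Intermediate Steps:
(62 + 398)/((207 + 31)/(78 + 39) - 142) = 460/(238/117 - 142) = 460/(-16376/117) = 460*(-117/16376) = -585/178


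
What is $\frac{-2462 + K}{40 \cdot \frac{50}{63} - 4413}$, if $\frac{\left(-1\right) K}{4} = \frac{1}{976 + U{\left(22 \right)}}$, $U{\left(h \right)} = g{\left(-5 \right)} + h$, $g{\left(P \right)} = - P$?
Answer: $\frac{155571570}{276847057} \approx 0.56194$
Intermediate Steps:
$U{\left(h \right)} = 5 + h$ ($U{\left(h \right)} = \left(-1\right) \left(-5\right) + h = 5 + h$)
$K = - \frac{4}{1003}$ ($K = - \frac{4}{976 + \left(5 + 22\right)} = - \frac{4}{976 + 27} = - \frac{4}{1003} \approx -0.003988$)
$\frac{-2462 + K}{40 \cdot \frac{50}{63} - 4413} = \frac{-2462 - \frac{4}{1003}}{40 \cdot \frac{50}{63} - 4413} = - \frac{2469390}{1003 \left(40 \cdot 50 \cdot \frac{1}{63} - 4413\right)} = - \frac{2469390}{1003 \left(40 \cdot \frac{50}{63} - 4413\right)} = - \frac{2469390}{1003 \left(\frac{2000}{63} - 4413\right)} = - \frac{2469390}{1003 \left(- \frac{276019}{63}\right)} = \left(- \frac{2469390}{1003}\right) \left(- \frac{63}{276019}\right) = \frac{155571570}{276847057}$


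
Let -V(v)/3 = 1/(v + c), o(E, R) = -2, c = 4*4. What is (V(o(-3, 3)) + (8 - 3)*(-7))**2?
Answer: 243049/196 ≈ 1240.0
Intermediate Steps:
c = 16
V(v) = -3/(16 + v) (V(v) = -3/(v + 16) = -3/(16 + v))
(V(o(-3, 3)) + (8 - 3)*(-7))**2 = (-3/(16 - 2) + (8 - 3)*(-7))**2 = (-3/14 + 5*(-7))**2 = (-3*1/14 - 35)**2 = (-3/14 - 35)**2 = (-493/14)**2 = 243049/196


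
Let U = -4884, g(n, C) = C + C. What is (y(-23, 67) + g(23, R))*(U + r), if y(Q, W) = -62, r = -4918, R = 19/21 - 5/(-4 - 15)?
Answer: 233346412/399 ≈ 5.8483e+5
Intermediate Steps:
R = 466/399 (R = 19*(1/21) - 5/(-19) = 19/21 - 5*(-1/19) = 19/21 + 5/19 = 466/399 ≈ 1.1679)
g(n, C) = 2*C
(y(-23, 67) + g(23, R))*(U + r) = (-62 + 2*(466/399))*(-4884 - 4918) = (-62 + 932/399)*(-9802) = -23806/399*(-9802) = 233346412/399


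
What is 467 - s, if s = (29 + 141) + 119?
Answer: 178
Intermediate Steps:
s = 289 (s = 170 + 119 = 289)
467 - s = 467 - 1*289 = 467 - 289 = 178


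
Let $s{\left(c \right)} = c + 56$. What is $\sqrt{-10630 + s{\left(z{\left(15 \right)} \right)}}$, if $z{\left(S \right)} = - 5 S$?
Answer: $i \sqrt{10649} \approx 103.19 i$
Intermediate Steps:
$s{\left(c \right)} = 56 + c$
$\sqrt{-10630 + s{\left(z{\left(15 \right)} \right)}} = \sqrt{-10630 + \left(56 - 75\right)} = \sqrt{-10630 - 19} = \sqrt{-10649} = i \sqrt{10649}$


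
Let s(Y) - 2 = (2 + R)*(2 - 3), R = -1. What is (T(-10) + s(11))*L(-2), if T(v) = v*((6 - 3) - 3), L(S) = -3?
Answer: -3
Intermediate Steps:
s(Y) = 1 (s(Y) = 2 + (2 - 1)*(2 - 3) = 2 + 1*(-1) = 2 - 1 = 1)
T(v) = 0 (T(v) = v*(3 - 3) = v*0 = 0)
(T(-10) + s(11))*L(-2) = (0 + 1)*(-3) = 1*(-3) = -3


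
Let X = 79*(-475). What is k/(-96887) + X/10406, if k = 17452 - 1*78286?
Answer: -3002646071/1008206122 ≈ -2.9782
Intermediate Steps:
X = -37525
k = -60834 (k = 17452 - 78286 = -60834)
k/(-96887) + X/10406 = -60834/(-96887) - 37525/10406 = -60834*(-1/96887) - 37525*1/10406 = 60834/96887 - 37525/10406 = -3002646071/1008206122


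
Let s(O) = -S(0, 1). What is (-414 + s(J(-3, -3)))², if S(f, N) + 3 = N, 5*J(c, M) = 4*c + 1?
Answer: 169744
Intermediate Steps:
J(c, M) = ⅕ + 4*c/5 (J(c, M) = (4*c + 1)/5 = (1 + 4*c)/5 = ⅕ + 4*c/5)
S(f, N) = -3 + N
s(O) = 2 (s(O) = -(-3 + 1) = -1*(-2) = 2)
(-414 + s(J(-3, -3)))² = (-414 + 2)² = (-412)² = 169744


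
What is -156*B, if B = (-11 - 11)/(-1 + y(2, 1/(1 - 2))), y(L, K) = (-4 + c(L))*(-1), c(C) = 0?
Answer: 1144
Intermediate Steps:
y(L, K) = 4 (y(L, K) = (-4 + 0)*(-1) = -4*(-1) = 4)
B = -22/3 (B = (-11 - 11)/(-1 + 4) = -22/3 ≈ -7.3333)
-156*B = -156*(-22/3) = 1144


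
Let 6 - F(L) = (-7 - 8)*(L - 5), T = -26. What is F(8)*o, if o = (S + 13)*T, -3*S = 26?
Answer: -5746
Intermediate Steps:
S = -26/3 (S = -⅓*26 = -26/3 ≈ -8.6667)
F(L) = -69 + 15*L (F(L) = 6 - (-7 - 8)*(L - 5) = 6 - (-15)*(-5 + L) = 6 - (75 - 15*L) = 6 + (-75 + 15*L) = -69 + 15*L)
o = -338/3 (o = (-26/3 + 13)*(-26) = (13/3)*(-26) = -338/3 ≈ -112.67)
F(8)*o = (-69 + 15*8)*(-338/3) = (-69 + 120)*(-338/3) = 51*(-338/3) = -5746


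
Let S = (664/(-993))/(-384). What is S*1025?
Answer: 85075/47664 ≈ 1.7849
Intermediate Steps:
S = 83/47664 (S = (664*(-1/993))*(-1/384) = -664/993*(-1/384) = 83/47664 ≈ 0.0017414)
S*1025 = (83/47664)*1025 = 85075/47664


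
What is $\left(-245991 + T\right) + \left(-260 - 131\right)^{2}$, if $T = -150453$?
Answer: $-243563$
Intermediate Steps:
$\left(-245991 + T\right) + \left(-260 - 131\right)^{2} = \left(-245991 - 150453\right) + \left(-260 - 131\right)^{2} = -396444 + \left(-391\right)^{2} = -396444 + 152881 = -243563$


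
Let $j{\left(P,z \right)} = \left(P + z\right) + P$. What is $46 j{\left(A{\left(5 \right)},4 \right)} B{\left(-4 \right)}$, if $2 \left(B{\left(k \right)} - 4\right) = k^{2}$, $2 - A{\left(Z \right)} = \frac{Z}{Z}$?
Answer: $3312$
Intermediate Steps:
$A{\left(Z \right)} = 1$ ($A{\left(Z \right)} = 2 - \frac{Z}{Z} = 2 - 1 = 1$)
$B{\left(k \right)} = 4 + \frac{k^{2}}{2}$
$j{\left(P,z \right)} = z + 2 P$
$46 j{\left(A{\left(5 \right)},4 \right)} B{\left(-4 \right)} = 46 \left(4 + 2 \cdot 1\right) \left(4 + \frac{\left(-4\right)^{2}}{2}\right) = 46 \left(4 + 2\right) \left(4 + \frac{1}{2} \cdot 16\right) = 46 \cdot 6 \left(4 + 8\right) = 276 \cdot 12 = 3312$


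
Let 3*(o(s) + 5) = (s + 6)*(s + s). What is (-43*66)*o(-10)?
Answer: -61490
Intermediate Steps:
o(s) = -5 + 2*s*(6 + s)/3 (o(s) = -5 + ((s + 6)*(s + s))/3 = -5 + ((6 + s)*(2*s))/3 = -5 + (2*s*(6 + s))/3 = -5 + 2*s*(6 + s)/3)
(-43*66)*o(-10) = (-43*66)*(-5 + 4*(-10) + (2/3)*(-10)**2) = -2838*(-5 - 40 + (2/3)*100) = -2838*(-5 - 40 + 200/3) = -2838*65/3 = -61490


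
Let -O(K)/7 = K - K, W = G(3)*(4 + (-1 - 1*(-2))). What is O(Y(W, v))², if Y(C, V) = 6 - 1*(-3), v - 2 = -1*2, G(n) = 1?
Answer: 0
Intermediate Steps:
v = 0 (v = 2 - 1*2 = 2 - 2 = 0)
W = 5 (W = 1*(4 + (-1 - 1*(-2))) = 1*(4 + (-1 + 2)) = 1*(4 + 1) = 1*5 = 5)
Y(C, V) = 9 (Y(C, V) = 6 + 3 = 9)
O(K) = 0 (O(K) = -7*(K - K) = -7*0 = 0)
O(Y(W, v))² = 0² = 0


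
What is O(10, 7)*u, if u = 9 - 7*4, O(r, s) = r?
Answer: -190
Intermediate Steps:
u = -19 (u = 9 - 28 = -19)
O(10, 7)*u = 10*(-19) = -190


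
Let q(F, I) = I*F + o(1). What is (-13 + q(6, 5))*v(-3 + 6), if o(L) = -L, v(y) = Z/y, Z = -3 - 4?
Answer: -112/3 ≈ -37.333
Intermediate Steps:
Z = -7
v(y) = -7/y
q(F, I) = -1 + F*I (q(F, I) = I*F - 1*1 = F*I - 1 = -1 + F*I)
(-13 + q(6, 5))*v(-3 + 6) = (-13 + (-1 + 6*5))*(-7/(-3 + 6)) = (-13 + (-1 + 30))*(-7/3) = (-13 + 29)*(-7*1/3) = 16*(-7/3) = -112/3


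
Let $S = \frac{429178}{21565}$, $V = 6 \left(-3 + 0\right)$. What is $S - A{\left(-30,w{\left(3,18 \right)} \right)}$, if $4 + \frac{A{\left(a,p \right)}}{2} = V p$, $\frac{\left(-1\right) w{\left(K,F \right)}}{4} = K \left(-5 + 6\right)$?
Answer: $- \frac{8714382}{21565} \approx -404.1$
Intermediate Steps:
$w{\left(K,F \right)} = - 4 K$ ($w{\left(K,F \right)} = - 4 K \left(-5 + 6\right) = - 4 K 1 = - 4 K$)
$V = -18$ ($V = 6 \left(-3\right) = -18$)
$A{\left(a,p \right)} = -8 - 36 p$ ($A{\left(a,p \right)} = -8 + 2 \left(- 18 p\right) = -8 - 36 p$)
$S = \frac{429178}{21565}$ ($S = 429178 \cdot \frac{1}{21565} = \frac{429178}{21565} \approx 19.902$)
$S - A{\left(-30,w{\left(3,18 \right)} \right)} = \frac{429178}{21565} - \left(-8 - 36 \left(\left(-4\right) 3\right)\right) = \frac{429178}{21565} - \left(-8 - -432\right) = \frac{429178}{21565} - \left(-8 + 432\right) = \frac{429178}{21565} - 424 = - \frac{8714382}{21565}$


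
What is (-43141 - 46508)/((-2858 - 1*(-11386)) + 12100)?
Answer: -9961/2292 ≈ -4.3460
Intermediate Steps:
(-43141 - 46508)/((-2858 - 1*(-11386)) + 12100) = -89649/((-2858 + 11386) + 12100) = -89649/(8528 + 12100) = -89649/20628 = -89649*1/20628 = -9961/2292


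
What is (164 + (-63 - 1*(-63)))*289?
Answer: 47396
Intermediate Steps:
(164 + (-63 - 1*(-63)))*289 = (164 + (-63 + 63))*289 = (164 + 0)*289 = 164*289 = 47396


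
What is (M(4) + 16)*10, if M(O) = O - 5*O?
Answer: 0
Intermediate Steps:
M(O) = -4*O
(M(4) + 16)*10 = (-4*4 + 16)*10 = (-16 + 16)*10 = 0*10 = 0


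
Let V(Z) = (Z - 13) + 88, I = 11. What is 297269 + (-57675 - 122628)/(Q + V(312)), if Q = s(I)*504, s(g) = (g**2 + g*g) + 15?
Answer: 12873173944/43305 ≈ 2.9727e+5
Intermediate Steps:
s(g) = 15 + 2*g**2 (s(g) = (g**2 + g**2) + 15 = 2*g**2 + 15 = 15 + 2*g**2)
V(Z) = 75 + Z (V(Z) = (-13 + Z) + 88 = 75 + Z)
Q = 129528 (Q = (15 + 2*11**2)*504 = (15 + 2*121)*504 = (15 + 242)*504 = 257*504 = 129528)
297269 + (-57675 - 122628)/(Q + V(312)) = 297269 + (-57675 - 122628)/(129528 + (75 + 312)) = 297269 - 180303/(129528 + 387) = 297269 - 180303/129915 = 297269 - 180303*1/129915 = 297269 - 60101/43305 = 12873173944/43305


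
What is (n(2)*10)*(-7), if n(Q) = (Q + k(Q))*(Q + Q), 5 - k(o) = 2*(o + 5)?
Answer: 1960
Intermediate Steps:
k(o) = -5 - 2*o (k(o) = 5 - 2*(o + 5) = 5 - 2*(5 + o) = 5 - (10 + 2*o) = 5 + (-10 - 2*o) = -5 - 2*o)
n(Q) = 2*Q*(-5 - Q) (n(Q) = (Q + (-5 - 2*Q))*(Q + Q) = (-5 - Q)*(2*Q) = 2*Q*(-5 - Q))
(n(2)*10)*(-7) = ((2*2*(-5 - 1*2))*10)*(-7) = ((2*2*(-5 - 2))*10)*(-7) = ((2*2*(-7))*10)*(-7) = -28*10*(-7) = -280*(-7) = 1960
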